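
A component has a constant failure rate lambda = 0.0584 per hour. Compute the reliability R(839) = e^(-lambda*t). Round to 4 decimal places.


lambda = 0.0584
t = 839
lambda * t = 48.9976
R(t) = e^(-48.9976)
R(t) = 0.0

0.0


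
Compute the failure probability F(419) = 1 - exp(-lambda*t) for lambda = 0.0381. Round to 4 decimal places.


lambda = 0.0381, t = 419
lambda * t = 15.9639
exp(-15.9639) = 0.0
F(t) = 1 - 0.0
F(t) = 1.0

1.0


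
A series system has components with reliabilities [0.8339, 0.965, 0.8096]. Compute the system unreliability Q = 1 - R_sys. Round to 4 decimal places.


Components: [0.8339, 0.965, 0.8096]
After component 1: product = 0.8339
After component 2: product = 0.8047
After component 3: product = 0.6515
R_sys = 0.6515
Q = 1 - 0.6515 = 0.3485

0.3485


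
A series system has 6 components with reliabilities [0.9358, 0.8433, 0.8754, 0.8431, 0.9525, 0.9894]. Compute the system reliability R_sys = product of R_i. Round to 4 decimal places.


Components: [0.9358, 0.8433, 0.8754, 0.8431, 0.9525, 0.9894]
After component 1 (R=0.9358): product = 0.9358
After component 2 (R=0.8433): product = 0.7892
After component 3 (R=0.8754): product = 0.6908
After component 4 (R=0.8431): product = 0.5824
After component 5 (R=0.9525): product = 0.5548
After component 6 (R=0.9894): product = 0.5489
R_sys = 0.5489

0.5489


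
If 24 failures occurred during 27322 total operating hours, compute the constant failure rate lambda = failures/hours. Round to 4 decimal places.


failures = 24
total_hours = 27322
lambda = 24 / 27322
lambda = 0.0009

0.0009


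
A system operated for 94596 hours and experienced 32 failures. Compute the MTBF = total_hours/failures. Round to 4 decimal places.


total_hours = 94596
failures = 32
MTBF = 94596 / 32
MTBF = 2956.125

2956.125


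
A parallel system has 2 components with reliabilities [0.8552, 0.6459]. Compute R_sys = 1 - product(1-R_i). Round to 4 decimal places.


Components: [0.8552, 0.6459]
(1 - 0.8552) = 0.1448, running product = 0.1448
(1 - 0.6459) = 0.3541, running product = 0.0513
Product of (1-R_i) = 0.0513
R_sys = 1 - 0.0513 = 0.9487

0.9487


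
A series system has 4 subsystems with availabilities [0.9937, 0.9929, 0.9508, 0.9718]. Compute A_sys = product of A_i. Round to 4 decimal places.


Subsystems: [0.9937, 0.9929, 0.9508, 0.9718]
After subsystem 1 (A=0.9937): product = 0.9937
After subsystem 2 (A=0.9929): product = 0.9866
After subsystem 3 (A=0.9508): product = 0.9381
After subsystem 4 (A=0.9718): product = 0.9116
A_sys = 0.9116

0.9116


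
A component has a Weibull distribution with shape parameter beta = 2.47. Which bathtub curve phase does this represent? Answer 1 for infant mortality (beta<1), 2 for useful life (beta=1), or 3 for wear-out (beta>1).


beta = 2.47
Compare beta to 1:
beta < 1 => infant mortality (phase 1)
beta = 1 => useful life (phase 2)
beta > 1 => wear-out (phase 3)
Since beta = 2.47, this is wear-out (increasing failure rate)
Phase = 3

3


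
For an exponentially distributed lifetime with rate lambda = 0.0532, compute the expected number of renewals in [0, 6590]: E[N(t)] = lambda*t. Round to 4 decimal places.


lambda = 0.0532
t = 6590
E[N(t)] = lambda * t
E[N(t)] = 0.0532 * 6590
E[N(t)] = 350.588

350.588


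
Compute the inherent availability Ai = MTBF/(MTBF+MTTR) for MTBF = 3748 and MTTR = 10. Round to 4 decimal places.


MTBF = 3748
MTTR = 10
MTBF + MTTR = 3758
Ai = 3748 / 3758
Ai = 0.9973

0.9973


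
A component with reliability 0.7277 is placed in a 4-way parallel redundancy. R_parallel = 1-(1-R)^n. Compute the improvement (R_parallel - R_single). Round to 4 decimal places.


R_single = 0.7277, n = 4
1 - R_single = 0.2723
(1 - R_single)^n = 0.2723^4 = 0.0055
R_parallel = 1 - 0.0055 = 0.9945
Improvement = 0.9945 - 0.7277
Improvement = 0.2668

0.2668


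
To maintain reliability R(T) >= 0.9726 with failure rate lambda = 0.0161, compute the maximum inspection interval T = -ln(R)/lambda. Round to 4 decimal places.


R_target = 0.9726
lambda = 0.0161
-ln(0.9726) = 0.0278
T = 0.0278 / 0.0161
T = 1.7256

1.7256


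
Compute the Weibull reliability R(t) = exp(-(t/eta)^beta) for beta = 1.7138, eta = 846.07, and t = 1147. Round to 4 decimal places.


beta = 1.7138, eta = 846.07, t = 1147
t/eta = 1147 / 846.07 = 1.3557
(t/eta)^beta = 1.3557^1.7138 = 1.6846
R(t) = exp(-1.6846)
R(t) = 0.1855

0.1855


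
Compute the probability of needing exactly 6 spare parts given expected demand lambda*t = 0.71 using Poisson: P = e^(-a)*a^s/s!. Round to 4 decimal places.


a = 0.71, s = 6
e^(-a) = e^(-0.71) = 0.4916
a^s = 0.71^6 = 0.1281
s! = 720
P = 0.4916 * 0.1281 / 720
P = 0.0001

0.0001


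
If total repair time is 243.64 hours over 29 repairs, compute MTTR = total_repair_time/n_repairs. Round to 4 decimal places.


total_repair_time = 243.64
n_repairs = 29
MTTR = 243.64 / 29
MTTR = 8.4014

8.4014


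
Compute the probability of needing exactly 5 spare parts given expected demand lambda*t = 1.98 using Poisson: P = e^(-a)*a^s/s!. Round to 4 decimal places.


a = 1.98, s = 5
e^(-a) = e^(-1.98) = 0.1381
a^s = 1.98^5 = 30.4317
s! = 120
P = 0.1381 * 30.4317 / 120
P = 0.035

0.035


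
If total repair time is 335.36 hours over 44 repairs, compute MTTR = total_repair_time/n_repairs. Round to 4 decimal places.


total_repair_time = 335.36
n_repairs = 44
MTTR = 335.36 / 44
MTTR = 7.6218

7.6218


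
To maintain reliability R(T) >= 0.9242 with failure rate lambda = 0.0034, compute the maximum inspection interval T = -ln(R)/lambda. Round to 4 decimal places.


R_target = 0.9242
lambda = 0.0034
-ln(0.9242) = 0.0788
T = 0.0788 / 0.0034
T = 23.1843

23.1843


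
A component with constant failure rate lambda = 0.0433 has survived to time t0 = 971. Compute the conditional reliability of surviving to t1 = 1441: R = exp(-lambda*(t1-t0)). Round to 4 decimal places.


lambda = 0.0433
t0 = 971, t1 = 1441
t1 - t0 = 470
lambda * (t1-t0) = 0.0433 * 470 = 20.351
R = exp(-20.351)
R = 0.0

0.0


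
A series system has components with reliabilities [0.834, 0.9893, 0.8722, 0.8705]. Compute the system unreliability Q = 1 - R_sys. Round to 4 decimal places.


Components: [0.834, 0.9893, 0.8722, 0.8705]
After component 1: product = 0.834
After component 2: product = 0.8251
After component 3: product = 0.7196
After component 4: product = 0.6264
R_sys = 0.6264
Q = 1 - 0.6264 = 0.3736

0.3736


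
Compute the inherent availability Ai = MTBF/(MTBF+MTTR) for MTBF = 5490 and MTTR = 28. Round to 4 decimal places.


MTBF = 5490
MTTR = 28
MTBF + MTTR = 5518
Ai = 5490 / 5518
Ai = 0.9949

0.9949


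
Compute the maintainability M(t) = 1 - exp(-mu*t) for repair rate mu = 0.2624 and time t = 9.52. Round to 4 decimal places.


mu = 0.2624, t = 9.52
mu * t = 0.2624 * 9.52 = 2.498
exp(-2.498) = 0.0822
M(t) = 1 - 0.0822
M(t) = 0.9178

0.9178


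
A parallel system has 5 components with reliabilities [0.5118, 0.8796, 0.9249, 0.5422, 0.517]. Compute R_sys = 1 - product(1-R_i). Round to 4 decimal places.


Components: [0.5118, 0.8796, 0.9249, 0.5422, 0.517]
(1 - 0.5118) = 0.4882, running product = 0.4882
(1 - 0.8796) = 0.1204, running product = 0.0588
(1 - 0.9249) = 0.0751, running product = 0.0044
(1 - 0.5422) = 0.4578, running product = 0.002
(1 - 0.517) = 0.483, running product = 0.001
Product of (1-R_i) = 0.001
R_sys = 1 - 0.001 = 0.999

0.999


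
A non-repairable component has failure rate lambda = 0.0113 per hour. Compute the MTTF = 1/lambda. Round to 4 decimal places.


lambda = 0.0113
MTTF = 1 / 0.0113
MTTF = 88.4956

88.4956


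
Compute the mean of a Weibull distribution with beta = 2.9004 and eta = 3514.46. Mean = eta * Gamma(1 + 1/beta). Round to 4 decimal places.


beta = 2.9004, eta = 3514.46
1/beta = 0.3448
1 + 1/beta = 1.3448
Gamma(1.3448) = 0.8917
Mean = 3514.46 * 0.8917
Mean = 3133.8253

3133.8253


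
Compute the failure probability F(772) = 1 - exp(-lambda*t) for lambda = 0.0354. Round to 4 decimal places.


lambda = 0.0354, t = 772
lambda * t = 27.3288
exp(-27.3288) = 0.0
F(t) = 1 - 0.0
F(t) = 1.0

1.0


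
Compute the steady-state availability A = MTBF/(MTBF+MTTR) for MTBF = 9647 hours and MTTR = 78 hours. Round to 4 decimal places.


MTBF = 9647
MTTR = 78
MTBF + MTTR = 9725
A = 9647 / 9725
A = 0.992

0.992


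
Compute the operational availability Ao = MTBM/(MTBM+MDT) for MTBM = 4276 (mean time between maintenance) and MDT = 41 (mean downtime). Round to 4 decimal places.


MTBM = 4276
MDT = 41
MTBM + MDT = 4317
Ao = 4276 / 4317
Ao = 0.9905

0.9905


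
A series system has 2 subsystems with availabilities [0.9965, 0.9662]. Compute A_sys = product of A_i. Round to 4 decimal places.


Subsystems: [0.9965, 0.9662]
After subsystem 1 (A=0.9965): product = 0.9965
After subsystem 2 (A=0.9662): product = 0.9628
A_sys = 0.9628

0.9628


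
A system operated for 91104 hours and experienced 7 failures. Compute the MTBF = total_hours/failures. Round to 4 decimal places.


total_hours = 91104
failures = 7
MTBF = 91104 / 7
MTBF = 13014.8571

13014.8571


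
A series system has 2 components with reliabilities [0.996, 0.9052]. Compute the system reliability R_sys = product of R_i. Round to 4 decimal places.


Components: [0.996, 0.9052]
After component 1 (R=0.996): product = 0.996
After component 2 (R=0.9052): product = 0.9016
R_sys = 0.9016

0.9016


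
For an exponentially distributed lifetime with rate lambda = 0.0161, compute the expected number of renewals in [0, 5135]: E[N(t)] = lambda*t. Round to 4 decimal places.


lambda = 0.0161
t = 5135
E[N(t)] = lambda * t
E[N(t)] = 0.0161 * 5135
E[N(t)] = 82.6735

82.6735


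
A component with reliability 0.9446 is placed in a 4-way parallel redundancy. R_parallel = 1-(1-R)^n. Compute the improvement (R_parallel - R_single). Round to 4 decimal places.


R_single = 0.9446, n = 4
1 - R_single = 0.0554
(1 - R_single)^n = 0.0554^4 = 0.0
R_parallel = 1 - 0.0 = 1.0
Improvement = 1.0 - 0.9446
Improvement = 0.0554

0.0554


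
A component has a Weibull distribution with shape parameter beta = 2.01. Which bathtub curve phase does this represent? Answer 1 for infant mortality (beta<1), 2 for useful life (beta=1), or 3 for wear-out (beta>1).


beta = 2.01
Compare beta to 1:
beta < 1 => infant mortality (phase 1)
beta = 1 => useful life (phase 2)
beta > 1 => wear-out (phase 3)
Since beta = 2.01, this is wear-out (increasing failure rate)
Phase = 3

3


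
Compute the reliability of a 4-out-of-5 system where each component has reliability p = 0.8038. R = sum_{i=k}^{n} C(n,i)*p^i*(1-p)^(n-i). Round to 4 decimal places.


k = 4, n = 5, p = 0.8038
i=4: C(5,4)=5 * 0.8038^4 * 0.1962^1 = 0.4095
i=5: C(5,5)=1 * 0.8038^5 * 0.1962^0 = 0.3355
R = sum of terms = 0.745

0.745


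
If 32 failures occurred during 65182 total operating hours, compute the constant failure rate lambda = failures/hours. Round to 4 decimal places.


failures = 32
total_hours = 65182
lambda = 32 / 65182
lambda = 0.0005

0.0005


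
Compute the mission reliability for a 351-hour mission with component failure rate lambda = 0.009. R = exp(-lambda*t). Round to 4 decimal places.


lambda = 0.009
mission_time = 351
lambda * t = 0.009 * 351 = 3.159
R = exp(-3.159)
R = 0.0425

0.0425


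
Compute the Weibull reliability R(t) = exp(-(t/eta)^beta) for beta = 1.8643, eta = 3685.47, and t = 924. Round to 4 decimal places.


beta = 1.8643, eta = 3685.47, t = 924
t/eta = 924 / 3685.47 = 0.2507
(t/eta)^beta = 0.2507^1.8643 = 0.0758
R(t) = exp(-0.0758)
R(t) = 0.927

0.927


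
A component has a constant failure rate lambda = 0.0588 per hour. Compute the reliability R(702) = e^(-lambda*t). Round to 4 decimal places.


lambda = 0.0588
t = 702
lambda * t = 41.2776
R(t) = e^(-41.2776)
R(t) = 0.0

0.0


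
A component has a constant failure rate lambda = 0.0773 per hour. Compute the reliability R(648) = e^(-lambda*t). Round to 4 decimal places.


lambda = 0.0773
t = 648
lambda * t = 50.0904
R(t) = e^(-50.0904)
R(t) = 0.0

0.0


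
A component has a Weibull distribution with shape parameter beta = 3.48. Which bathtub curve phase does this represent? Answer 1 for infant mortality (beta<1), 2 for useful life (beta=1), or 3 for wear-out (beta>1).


beta = 3.48
Compare beta to 1:
beta < 1 => infant mortality (phase 1)
beta = 1 => useful life (phase 2)
beta > 1 => wear-out (phase 3)
Since beta = 3.48, this is wear-out (increasing failure rate)
Phase = 3

3


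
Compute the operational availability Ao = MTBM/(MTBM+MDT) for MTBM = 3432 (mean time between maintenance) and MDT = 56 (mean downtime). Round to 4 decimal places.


MTBM = 3432
MDT = 56
MTBM + MDT = 3488
Ao = 3432 / 3488
Ao = 0.9839

0.9839


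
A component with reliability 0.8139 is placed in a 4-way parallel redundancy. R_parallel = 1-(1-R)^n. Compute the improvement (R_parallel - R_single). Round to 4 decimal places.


R_single = 0.8139, n = 4
1 - R_single = 0.1861
(1 - R_single)^n = 0.1861^4 = 0.0012
R_parallel = 1 - 0.0012 = 0.9988
Improvement = 0.9988 - 0.8139
Improvement = 0.1849

0.1849


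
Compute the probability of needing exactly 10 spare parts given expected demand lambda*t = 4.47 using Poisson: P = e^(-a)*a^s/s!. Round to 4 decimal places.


a = 4.47, s = 10
e^(-a) = e^(-4.47) = 0.0114
a^s = 4.47^10 = 3184749.1569
s! = 3628800
P = 0.0114 * 3184749.1569 / 3628800
P = 0.01

0.01


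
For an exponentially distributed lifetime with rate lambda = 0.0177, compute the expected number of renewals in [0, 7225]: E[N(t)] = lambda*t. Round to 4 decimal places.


lambda = 0.0177
t = 7225
E[N(t)] = lambda * t
E[N(t)] = 0.0177 * 7225
E[N(t)] = 127.8825

127.8825


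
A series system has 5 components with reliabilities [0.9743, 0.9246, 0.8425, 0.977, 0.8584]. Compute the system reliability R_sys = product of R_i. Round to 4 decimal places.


Components: [0.9743, 0.9246, 0.8425, 0.977, 0.8584]
After component 1 (R=0.9743): product = 0.9743
After component 2 (R=0.9246): product = 0.9008
After component 3 (R=0.8425): product = 0.759
After component 4 (R=0.977): product = 0.7415
After component 5 (R=0.8584): product = 0.6365
R_sys = 0.6365

0.6365


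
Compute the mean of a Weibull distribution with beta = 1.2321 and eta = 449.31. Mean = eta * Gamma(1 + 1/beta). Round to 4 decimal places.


beta = 1.2321, eta = 449.31
1/beta = 0.8116
1 + 1/beta = 1.8116
Gamma(1.8116) = 0.9345
Mean = 449.31 * 0.9345
Mean = 419.8893

419.8893


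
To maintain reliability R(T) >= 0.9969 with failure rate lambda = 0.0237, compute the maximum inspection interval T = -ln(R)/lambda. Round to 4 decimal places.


R_target = 0.9969
lambda = 0.0237
-ln(0.9969) = 0.0031
T = 0.0031 / 0.0237
T = 0.131

0.131


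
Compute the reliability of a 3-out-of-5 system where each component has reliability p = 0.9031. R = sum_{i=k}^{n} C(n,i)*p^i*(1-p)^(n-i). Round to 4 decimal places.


k = 3, n = 5, p = 0.9031
i=3: C(5,3)=10 * 0.9031^3 * 0.0969^2 = 0.0692
i=4: C(5,4)=5 * 0.9031^4 * 0.0969^1 = 0.3223
i=5: C(5,5)=1 * 0.9031^5 * 0.0969^0 = 0.6007
R = sum of terms = 0.9922

0.9922


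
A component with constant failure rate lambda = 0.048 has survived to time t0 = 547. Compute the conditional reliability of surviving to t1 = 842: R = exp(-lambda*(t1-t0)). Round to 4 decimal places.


lambda = 0.048
t0 = 547, t1 = 842
t1 - t0 = 295
lambda * (t1-t0) = 0.048 * 295 = 14.16
R = exp(-14.16)
R = 0.0

0.0


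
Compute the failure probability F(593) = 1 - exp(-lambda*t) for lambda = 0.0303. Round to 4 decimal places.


lambda = 0.0303, t = 593
lambda * t = 17.9679
exp(-17.9679) = 0.0
F(t) = 1 - 0.0
F(t) = 1.0

1.0


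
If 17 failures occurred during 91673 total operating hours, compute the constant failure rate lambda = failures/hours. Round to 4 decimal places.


failures = 17
total_hours = 91673
lambda = 17 / 91673
lambda = 0.0002

0.0002


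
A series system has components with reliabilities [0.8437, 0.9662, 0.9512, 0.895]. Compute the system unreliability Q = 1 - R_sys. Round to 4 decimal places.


Components: [0.8437, 0.9662, 0.9512, 0.895]
After component 1: product = 0.8437
After component 2: product = 0.8152
After component 3: product = 0.7754
After component 4: product = 0.694
R_sys = 0.694
Q = 1 - 0.694 = 0.306

0.306


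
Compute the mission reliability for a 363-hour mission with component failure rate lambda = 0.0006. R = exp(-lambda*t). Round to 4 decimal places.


lambda = 0.0006
mission_time = 363
lambda * t = 0.0006 * 363 = 0.2178
R = exp(-0.2178)
R = 0.8043

0.8043


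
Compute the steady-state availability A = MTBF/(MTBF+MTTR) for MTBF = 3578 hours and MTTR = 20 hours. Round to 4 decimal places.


MTBF = 3578
MTTR = 20
MTBF + MTTR = 3598
A = 3578 / 3598
A = 0.9944

0.9944


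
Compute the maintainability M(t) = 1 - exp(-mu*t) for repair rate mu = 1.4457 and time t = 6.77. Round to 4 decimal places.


mu = 1.4457, t = 6.77
mu * t = 1.4457 * 6.77 = 9.7874
exp(-9.7874) = 0.0001
M(t) = 1 - 0.0001
M(t) = 0.9999

0.9999


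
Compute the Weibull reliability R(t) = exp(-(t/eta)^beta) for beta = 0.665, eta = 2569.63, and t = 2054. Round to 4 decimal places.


beta = 0.665, eta = 2569.63, t = 2054
t/eta = 2054 / 2569.63 = 0.7993
(t/eta)^beta = 0.7993^0.665 = 0.8616
R(t) = exp(-0.8616)
R(t) = 0.4225

0.4225


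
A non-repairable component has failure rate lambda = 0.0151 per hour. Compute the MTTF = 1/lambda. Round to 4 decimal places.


lambda = 0.0151
MTTF = 1 / 0.0151
MTTF = 66.2252

66.2252


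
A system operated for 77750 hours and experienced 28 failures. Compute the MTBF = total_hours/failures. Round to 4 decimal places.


total_hours = 77750
failures = 28
MTBF = 77750 / 28
MTBF = 2776.7857

2776.7857


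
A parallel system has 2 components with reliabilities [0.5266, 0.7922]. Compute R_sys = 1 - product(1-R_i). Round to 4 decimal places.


Components: [0.5266, 0.7922]
(1 - 0.5266) = 0.4734, running product = 0.4734
(1 - 0.7922) = 0.2078, running product = 0.0984
Product of (1-R_i) = 0.0984
R_sys = 1 - 0.0984 = 0.9016

0.9016


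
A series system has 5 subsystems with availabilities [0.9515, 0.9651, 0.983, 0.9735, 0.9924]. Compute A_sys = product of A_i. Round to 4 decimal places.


Subsystems: [0.9515, 0.9651, 0.983, 0.9735, 0.9924]
After subsystem 1 (A=0.9515): product = 0.9515
After subsystem 2 (A=0.9651): product = 0.9183
After subsystem 3 (A=0.983): product = 0.9027
After subsystem 4 (A=0.9735): product = 0.8788
After subsystem 5 (A=0.9924): product = 0.8721
A_sys = 0.8721

0.8721


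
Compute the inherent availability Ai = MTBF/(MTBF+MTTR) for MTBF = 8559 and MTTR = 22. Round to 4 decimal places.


MTBF = 8559
MTTR = 22
MTBF + MTTR = 8581
Ai = 8559 / 8581
Ai = 0.9974

0.9974


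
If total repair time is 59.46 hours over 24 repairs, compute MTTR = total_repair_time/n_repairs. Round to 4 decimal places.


total_repair_time = 59.46
n_repairs = 24
MTTR = 59.46 / 24
MTTR = 2.4775

2.4775


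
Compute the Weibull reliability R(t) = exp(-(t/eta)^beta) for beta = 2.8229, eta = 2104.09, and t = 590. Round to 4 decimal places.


beta = 2.8229, eta = 2104.09, t = 590
t/eta = 590 / 2104.09 = 0.2804
(t/eta)^beta = 0.2804^2.8229 = 0.0276
R(t) = exp(-0.0276)
R(t) = 0.9728

0.9728


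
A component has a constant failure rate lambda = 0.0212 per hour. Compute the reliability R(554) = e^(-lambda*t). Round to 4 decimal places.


lambda = 0.0212
t = 554
lambda * t = 11.7448
R(t) = e^(-11.7448)
R(t) = 0.0

0.0


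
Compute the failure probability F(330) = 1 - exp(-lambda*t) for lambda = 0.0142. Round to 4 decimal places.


lambda = 0.0142, t = 330
lambda * t = 4.686
exp(-4.686) = 0.0092
F(t) = 1 - 0.0092
F(t) = 0.9908

0.9908


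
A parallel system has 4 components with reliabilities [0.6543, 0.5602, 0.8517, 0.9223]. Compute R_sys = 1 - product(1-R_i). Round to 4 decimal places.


Components: [0.6543, 0.5602, 0.8517, 0.9223]
(1 - 0.6543) = 0.3457, running product = 0.3457
(1 - 0.5602) = 0.4398, running product = 0.152
(1 - 0.8517) = 0.1483, running product = 0.0225
(1 - 0.9223) = 0.0777, running product = 0.0018
Product of (1-R_i) = 0.0018
R_sys = 1 - 0.0018 = 0.9982

0.9982


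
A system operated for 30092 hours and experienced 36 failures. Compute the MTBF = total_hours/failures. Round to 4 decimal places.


total_hours = 30092
failures = 36
MTBF = 30092 / 36
MTBF = 835.8889

835.8889


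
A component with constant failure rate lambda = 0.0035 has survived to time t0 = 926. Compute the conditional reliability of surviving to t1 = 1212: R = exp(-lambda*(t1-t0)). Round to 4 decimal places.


lambda = 0.0035
t0 = 926, t1 = 1212
t1 - t0 = 286
lambda * (t1-t0) = 0.0035 * 286 = 1.001
R = exp(-1.001)
R = 0.3675

0.3675


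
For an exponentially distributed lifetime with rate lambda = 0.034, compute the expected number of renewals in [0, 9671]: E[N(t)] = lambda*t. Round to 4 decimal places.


lambda = 0.034
t = 9671
E[N(t)] = lambda * t
E[N(t)] = 0.034 * 9671
E[N(t)] = 328.814

328.814


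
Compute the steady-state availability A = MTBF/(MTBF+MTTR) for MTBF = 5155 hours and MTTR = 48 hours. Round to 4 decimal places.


MTBF = 5155
MTTR = 48
MTBF + MTTR = 5203
A = 5155 / 5203
A = 0.9908

0.9908


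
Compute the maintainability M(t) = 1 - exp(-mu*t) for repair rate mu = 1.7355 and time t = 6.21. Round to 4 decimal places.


mu = 1.7355, t = 6.21
mu * t = 1.7355 * 6.21 = 10.7775
exp(-10.7775) = 0.0
M(t) = 1 - 0.0
M(t) = 1.0

1.0


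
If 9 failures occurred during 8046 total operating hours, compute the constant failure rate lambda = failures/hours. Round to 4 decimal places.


failures = 9
total_hours = 8046
lambda = 9 / 8046
lambda = 0.0011

0.0011


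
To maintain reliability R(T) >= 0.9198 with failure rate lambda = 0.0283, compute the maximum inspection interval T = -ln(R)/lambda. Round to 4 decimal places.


R_target = 0.9198
lambda = 0.0283
-ln(0.9198) = 0.0836
T = 0.0836 / 0.0283
T = 2.954

2.954


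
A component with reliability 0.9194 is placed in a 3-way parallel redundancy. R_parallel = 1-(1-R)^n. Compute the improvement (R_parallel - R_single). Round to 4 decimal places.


R_single = 0.9194, n = 3
1 - R_single = 0.0806
(1 - R_single)^n = 0.0806^3 = 0.0005
R_parallel = 1 - 0.0005 = 0.9995
Improvement = 0.9995 - 0.9194
Improvement = 0.0801

0.0801


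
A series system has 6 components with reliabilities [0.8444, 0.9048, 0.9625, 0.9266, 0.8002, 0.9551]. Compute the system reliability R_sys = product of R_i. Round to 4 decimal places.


Components: [0.8444, 0.9048, 0.9625, 0.9266, 0.8002, 0.9551]
After component 1 (R=0.8444): product = 0.8444
After component 2 (R=0.9048): product = 0.764
After component 3 (R=0.9625): product = 0.7354
After component 4 (R=0.9266): product = 0.6814
After component 5 (R=0.8002): product = 0.5452
After component 6 (R=0.9551): product = 0.5208
R_sys = 0.5208

0.5208


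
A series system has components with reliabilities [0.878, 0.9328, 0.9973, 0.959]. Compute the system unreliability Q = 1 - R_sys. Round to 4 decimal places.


Components: [0.878, 0.9328, 0.9973, 0.959]
After component 1: product = 0.878
After component 2: product = 0.819
After component 3: product = 0.8168
After component 4: product = 0.7833
R_sys = 0.7833
Q = 1 - 0.7833 = 0.2167

0.2167


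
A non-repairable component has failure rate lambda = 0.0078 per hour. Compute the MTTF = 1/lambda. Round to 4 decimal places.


lambda = 0.0078
MTTF = 1 / 0.0078
MTTF = 128.2051

128.2051


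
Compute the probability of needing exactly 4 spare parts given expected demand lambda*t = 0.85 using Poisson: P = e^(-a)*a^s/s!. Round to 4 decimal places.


a = 0.85, s = 4
e^(-a) = e^(-0.85) = 0.4274
a^s = 0.85^4 = 0.522
s! = 24
P = 0.4274 * 0.522 / 24
P = 0.0093

0.0093


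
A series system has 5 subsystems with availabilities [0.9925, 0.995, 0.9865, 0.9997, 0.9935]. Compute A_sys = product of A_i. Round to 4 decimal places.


Subsystems: [0.9925, 0.995, 0.9865, 0.9997, 0.9935]
After subsystem 1 (A=0.9925): product = 0.9925
After subsystem 2 (A=0.995): product = 0.9875
After subsystem 3 (A=0.9865): product = 0.9742
After subsystem 4 (A=0.9997): product = 0.9739
After subsystem 5 (A=0.9935): product = 0.9676
A_sys = 0.9676

0.9676


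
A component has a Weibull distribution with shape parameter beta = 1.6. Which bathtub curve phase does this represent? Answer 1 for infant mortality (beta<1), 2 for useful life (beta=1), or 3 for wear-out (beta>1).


beta = 1.6
Compare beta to 1:
beta < 1 => infant mortality (phase 1)
beta = 1 => useful life (phase 2)
beta > 1 => wear-out (phase 3)
Since beta = 1.6, this is wear-out (increasing failure rate)
Phase = 3

3


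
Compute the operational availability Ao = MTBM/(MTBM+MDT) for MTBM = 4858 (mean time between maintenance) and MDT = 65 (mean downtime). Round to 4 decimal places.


MTBM = 4858
MDT = 65
MTBM + MDT = 4923
Ao = 4858 / 4923
Ao = 0.9868

0.9868


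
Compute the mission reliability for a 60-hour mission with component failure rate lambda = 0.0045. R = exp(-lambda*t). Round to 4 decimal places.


lambda = 0.0045
mission_time = 60
lambda * t = 0.0045 * 60 = 0.27
R = exp(-0.27)
R = 0.7634

0.7634


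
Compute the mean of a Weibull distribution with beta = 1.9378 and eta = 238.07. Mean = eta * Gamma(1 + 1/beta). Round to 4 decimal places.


beta = 1.9378, eta = 238.07
1/beta = 0.516
1 + 1/beta = 1.516
Gamma(1.516) = 0.8869
Mean = 238.07 * 0.8869
Mean = 211.1329

211.1329


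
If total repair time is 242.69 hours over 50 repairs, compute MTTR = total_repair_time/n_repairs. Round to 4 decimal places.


total_repair_time = 242.69
n_repairs = 50
MTTR = 242.69 / 50
MTTR = 4.8538

4.8538


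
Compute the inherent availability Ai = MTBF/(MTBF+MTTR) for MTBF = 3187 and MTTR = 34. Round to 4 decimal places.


MTBF = 3187
MTTR = 34
MTBF + MTTR = 3221
Ai = 3187 / 3221
Ai = 0.9894

0.9894


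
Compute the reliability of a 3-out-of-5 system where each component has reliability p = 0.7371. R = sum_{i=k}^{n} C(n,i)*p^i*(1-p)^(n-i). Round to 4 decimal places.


k = 3, n = 5, p = 0.7371
i=3: C(5,3)=10 * 0.7371^3 * 0.2629^2 = 0.2768
i=4: C(5,4)=5 * 0.7371^4 * 0.2629^1 = 0.388
i=5: C(5,5)=1 * 0.7371^5 * 0.2629^0 = 0.2176
R = sum of terms = 0.8824

0.8824


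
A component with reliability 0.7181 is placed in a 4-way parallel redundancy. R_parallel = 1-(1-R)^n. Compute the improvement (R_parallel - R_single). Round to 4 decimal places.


R_single = 0.7181, n = 4
1 - R_single = 0.2819
(1 - R_single)^n = 0.2819^4 = 0.0063
R_parallel = 1 - 0.0063 = 0.9937
Improvement = 0.9937 - 0.7181
Improvement = 0.2756

0.2756


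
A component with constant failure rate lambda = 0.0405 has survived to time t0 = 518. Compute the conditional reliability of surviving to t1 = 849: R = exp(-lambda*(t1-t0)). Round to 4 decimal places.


lambda = 0.0405
t0 = 518, t1 = 849
t1 - t0 = 331
lambda * (t1-t0) = 0.0405 * 331 = 13.4055
R = exp(-13.4055)
R = 0.0

0.0


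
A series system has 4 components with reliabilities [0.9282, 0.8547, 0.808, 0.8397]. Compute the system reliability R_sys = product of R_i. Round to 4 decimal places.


Components: [0.9282, 0.8547, 0.808, 0.8397]
After component 1 (R=0.9282): product = 0.9282
After component 2 (R=0.8547): product = 0.7933
After component 3 (R=0.808): product = 0.641
After component 4 (R=0.8397): product = 0.5383
R_sys = 0.5383

0.5383


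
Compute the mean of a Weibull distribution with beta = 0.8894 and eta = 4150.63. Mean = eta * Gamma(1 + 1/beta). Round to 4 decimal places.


beta = 0.8894, eta = 4150.63
1/beta = 1.1244
1 + 1/beta = 2.1244
Gamma(2.1244) = 1.0591
Mean = 4150.63 * 1.0591
Mean = 4396.0069

4396.0069


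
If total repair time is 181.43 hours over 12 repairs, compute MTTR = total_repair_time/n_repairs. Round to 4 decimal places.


total_repair_time = 181.43
n_repairs = 12
MTTR = 181.43 / 12
MTTR = 15.1192

15.1192


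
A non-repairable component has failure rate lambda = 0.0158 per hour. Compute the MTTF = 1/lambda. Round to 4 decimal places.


lambda = 0.0158
MTTF = 1 / 0.0158
MTTF = 63.2911

63.2911


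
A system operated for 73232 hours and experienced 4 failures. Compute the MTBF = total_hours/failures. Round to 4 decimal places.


total_hours = 73232
failures = 4
MTBF = 73232 / 4
MTBF = 18308.0

18308.0


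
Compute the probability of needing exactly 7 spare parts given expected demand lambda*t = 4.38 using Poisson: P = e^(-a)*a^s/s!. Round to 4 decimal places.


a = 4.38, s = 7
e^(-a) = e^(-4.38) = 0.0125
a^s = 4.38^7 = 30925.6455
s! = 5040
P = 0.0125 * 30925.6455 / 5040
P = 0.0769

0.0769


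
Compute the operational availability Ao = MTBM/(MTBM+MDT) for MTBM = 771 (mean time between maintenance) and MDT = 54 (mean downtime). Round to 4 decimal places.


MTBM = 771
MDT = 54
MTBM + MDT = 825
Ao = 771 / 825
Ao = 0.9345

0.9345


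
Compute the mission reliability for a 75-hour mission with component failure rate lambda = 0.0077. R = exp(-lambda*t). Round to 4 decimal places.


lambda = 0.0077
mission_time = 75
lambda * t = 0.0077 * 75 = 0.5775
R = exp(-0.5775)
R = 0.5613

0.5613


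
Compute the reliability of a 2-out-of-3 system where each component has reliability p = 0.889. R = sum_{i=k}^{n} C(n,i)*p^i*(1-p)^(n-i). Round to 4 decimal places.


k = 2, n = 3, p = 0.889
i=2: C(3,2)=3 * 0.889^2 * 0.111^1 = 0.2632
i=3: C(3,3)=1 * 0.889^3 * 0.111^0 = 0.7026
R = sum of terms = 0.9658

0.9658


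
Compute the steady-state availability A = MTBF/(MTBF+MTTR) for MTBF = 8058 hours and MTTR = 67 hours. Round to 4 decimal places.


MTBF = 8058
MTTR = 67
MTBF + MTTR = 8125
A = 8058 / 8125
A = 0.9918

0.9918


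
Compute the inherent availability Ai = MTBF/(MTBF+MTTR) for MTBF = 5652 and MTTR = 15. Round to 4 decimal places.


MTBF = 5652
MTTR = 15
MTBF + MTTR = 5667
Ai = 5652 / 5667
Ai = 0.9974

0.9974


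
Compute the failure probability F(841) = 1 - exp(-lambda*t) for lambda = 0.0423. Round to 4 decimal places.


lambda = 0.0423, t = 841
lambda * t = 35.5743
exp(-35.5743) = 0.0
F(t) = 1 - 0.0
F(t) = 1.0

1.0


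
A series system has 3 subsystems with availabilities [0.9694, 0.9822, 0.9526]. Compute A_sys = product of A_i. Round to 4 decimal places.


Subsystems: [0.9694, 0.9822, 0.9526]
After subsystem 1 (A=0.9694): product = 0.9694
After subsystem 2 (A=0.9822): product = 0.9521
After subsystem 3 (A=0.9526): product = 0.907
A_sys = 0.907

0.907


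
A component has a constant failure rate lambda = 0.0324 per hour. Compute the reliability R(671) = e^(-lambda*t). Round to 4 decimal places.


lambda = 0.0324
t = 671
lambda * t = 21.7404
R(t) = e^(-21.7404)
R(t) = 0.0

0.0


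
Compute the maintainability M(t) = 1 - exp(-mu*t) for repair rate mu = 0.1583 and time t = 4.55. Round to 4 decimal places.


mu = 0.1583, t = 4.55
mu * t = 0.1583 * 4.55 = 0.7203
exp(-0.7203) = 0.4866
M(t) = 1 - 0.4866
M(t) = 0.5134

0.5134


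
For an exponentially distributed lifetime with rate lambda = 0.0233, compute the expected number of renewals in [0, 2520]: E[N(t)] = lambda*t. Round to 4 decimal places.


lambda = 0.0233
t = 2520
E[N(t)] = lambda * t
E[N(t)] = 0.0233 * 2520
E[N(t)] = 58.716

58.716


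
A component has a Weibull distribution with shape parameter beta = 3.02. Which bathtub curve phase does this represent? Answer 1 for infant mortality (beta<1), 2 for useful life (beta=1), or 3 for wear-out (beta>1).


beta = 3.02
Compare beta to 1:
beta < 1 => infant mortality (phase 1)
beta = 1 => useful life (phase 2)
beta > 1 => wear-out (phase 3)
Since beta = 3.02, this is wear-out (increasing failure rate)
Phase = 3

3


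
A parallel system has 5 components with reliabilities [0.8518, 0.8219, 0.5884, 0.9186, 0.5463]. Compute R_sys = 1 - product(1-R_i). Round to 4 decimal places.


Components: [0.8518, 0.8219, 0.5884, 0.9186, 0.5463]
(1 - 0.8518) = 0.1482, running product = 0.1482
(1 - 0.8219) = 0.1781, running product = 0.0264
(1 - 0.5884) = 0.4116, running product = 0.0109
(1 - 0.9186) = 0.0814, running product = 0.0009
(1 - 0.5463) = 0.4537, running product = 0.0004
Product of (1-R_i) = 0.0004
R_sys = 1 - 0.0004 = 0.9996

0.9996


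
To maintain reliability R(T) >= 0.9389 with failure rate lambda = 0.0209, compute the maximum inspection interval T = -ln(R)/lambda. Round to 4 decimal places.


R_target = 0.9389
lambda = 0.0209
-ln(0.9389) = 0.063
T = 0.063 / 0.0209
T = 3.0166

3.0166


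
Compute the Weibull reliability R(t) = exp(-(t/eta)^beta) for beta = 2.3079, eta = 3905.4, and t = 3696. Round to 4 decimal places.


beta = 2.3079, eta = 3905.4, t = 3696
t/eta = 3696 / 3905.4 = 0.9464
(t/eta)^beta = 0.9464^2.3079 = 0.8806
R(t) = exp(-0.8806)
R(t) = 0.4145

0.4145


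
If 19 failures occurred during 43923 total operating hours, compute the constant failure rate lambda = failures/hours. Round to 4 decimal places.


failures = 19
total_hours = 43923
lambda = 19 / 43923
lambda = 0.0004

0.0004


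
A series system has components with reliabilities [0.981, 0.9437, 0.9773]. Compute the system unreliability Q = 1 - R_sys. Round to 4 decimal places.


Components: [0.981, 0.9437, 0.9773]
After component 1: product = 0.981
After component 2: product = 0.9258
After component 3: product = 0.9048
R_sys = 0.9048
Q = 1 - 0.9048 = 0.0952

0.0952


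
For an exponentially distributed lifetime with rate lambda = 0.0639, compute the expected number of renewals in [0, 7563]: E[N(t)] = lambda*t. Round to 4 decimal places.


lambda = 0.0639
t = 7563
E[N(t)] = lambda * t
E[N(t)] = 0.0639 * 7563
E[N(t)] = 483.2757

483.2757


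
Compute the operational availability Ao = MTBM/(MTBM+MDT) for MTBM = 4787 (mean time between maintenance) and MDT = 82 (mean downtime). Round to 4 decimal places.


MTBM = 4787
MDT = 82
MTBM + MDT = 4869
Ao = 4787 / 4869
Ao = 0.9832

0.9832


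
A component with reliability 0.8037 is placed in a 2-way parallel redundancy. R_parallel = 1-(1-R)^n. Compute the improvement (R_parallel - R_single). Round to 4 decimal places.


R_single = 0.8037, n = 2
1 - R_single = 0.1963
(1 - R_single)^n = 0.1963^2 = 0.0385
R_parallel = 1 - 0.0385 = 0.9615
Improvement = 0.9615 - 0.8037
Improvement = 0.1578

0.1578


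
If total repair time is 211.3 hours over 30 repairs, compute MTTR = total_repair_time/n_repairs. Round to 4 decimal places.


total_repair_time = 211.3
n_repairs = 30
MTTR = 211.3 / 30
MTTR = 7.0433

7.0433


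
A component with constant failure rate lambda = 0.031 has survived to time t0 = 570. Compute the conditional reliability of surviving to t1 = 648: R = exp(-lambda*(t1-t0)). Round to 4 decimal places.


lambda = 0.031
t0 = 570, t1 = 648
t1 - t0 = 78
lambda * (t1-t0) = 0.031 * 78 = 2.418
R = exp(-2.418)
R = 0.0891

0.0891


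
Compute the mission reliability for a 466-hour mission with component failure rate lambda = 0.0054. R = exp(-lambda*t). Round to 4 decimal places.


lambda = 0.0054
mission_time = 466
lambda * t = 0.0054 * 466 = 2.5164
R = exp(-2.5164)
R = 0.0807

0.0807


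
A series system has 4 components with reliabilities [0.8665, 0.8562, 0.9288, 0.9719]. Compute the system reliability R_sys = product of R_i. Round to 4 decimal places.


Components: [0.8665, 0.8562, 0.9288, 0.9719]
After component 1 (R=0.8665): product = 0.8665
After component 2 (R=0.8562): product = 0.7419
After component 3 (R=0.9288): product = 0.6891
After component 4 (R=0.9719): product = 0.6697
R_sys = 0.6697

0.6697


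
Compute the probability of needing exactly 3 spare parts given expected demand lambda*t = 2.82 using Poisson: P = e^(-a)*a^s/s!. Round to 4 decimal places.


a = 2.82, s = 3
e^(-a) = e^(-2.82) = 0.0596
a^s = 2.82^3 = 22.4258
s! = 6
P = 0.0596 * 22.4258 / 6
P = 0.2228

0.2228


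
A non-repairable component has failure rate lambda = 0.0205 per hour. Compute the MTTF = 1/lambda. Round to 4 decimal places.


lambda = 0.0205
MTTF = 1 / 0.0205
MTTF = 48.7805

48.7805


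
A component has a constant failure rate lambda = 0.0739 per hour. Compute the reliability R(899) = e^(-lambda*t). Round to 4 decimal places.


lambda = 0.0739
t = 899
lambda * t = 66.4361
R(t) = e^(-66.4361)
R(t) = 0.0

0.0


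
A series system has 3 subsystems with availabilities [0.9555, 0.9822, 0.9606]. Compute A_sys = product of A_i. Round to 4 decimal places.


Subsystems: [0.9555, 0.9822, 0.9606]
After subsystem 1 (A=0.9555): product = 0.9555
After subsystem 2 (A=0.9822): product = 0.9385
After subsystem 3 (A=0.9606): product = 0.9015
A_sys = 0.9015

0.9015


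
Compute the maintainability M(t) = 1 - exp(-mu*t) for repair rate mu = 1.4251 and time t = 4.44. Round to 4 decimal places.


mu = 1.4251, t = 4.44
mu * t = 1.4251 * 4.44 = 6.3274
exp(-6.3274) = 0.0018
M(t) = 1 - 0.0018
M(t) = 0.9982

0.9982


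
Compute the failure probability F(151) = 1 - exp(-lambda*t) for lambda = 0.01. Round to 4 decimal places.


lambda = 0.01, t = 151
lambda * t = 1.51
exp(-1.51) = 0.2209
F(t) = 1 - 0.2209
F(t) = 0.7791

0.7791


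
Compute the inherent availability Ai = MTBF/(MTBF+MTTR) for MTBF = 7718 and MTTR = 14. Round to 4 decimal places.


MTBF = 7718
MTTR = 14
MTBF + MTTR = 7732
Ai = 7718 / 7732
Ai = 0.9982

0.9982


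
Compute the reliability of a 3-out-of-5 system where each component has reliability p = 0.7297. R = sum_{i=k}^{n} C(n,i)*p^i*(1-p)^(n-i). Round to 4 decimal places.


k = 3, n = 5, p = 0.7297
i=3: C(5,3)=10 * 0.7297^3 * 0.2703^2 = 0.2839
i=4: C(5,4)=5 * 0.7297^4 * 0.2703^1 = 0.3832
i=5: C(5,5)=1 * 0.7297^5 * 0.2703^0 = 0.2069
R = sum of terms = 0.8739

0.8739


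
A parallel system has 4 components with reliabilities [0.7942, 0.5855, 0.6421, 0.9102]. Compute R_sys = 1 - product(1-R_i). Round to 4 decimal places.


Components: [0.7942, 0.5855, 0.6421, 0.9102]
(1 - 0.7942) = 0.2058, running product = 0.2058
(1 - 0.5855) = 0.4145, running product = 0.0853
(1 - 0.6421) = 0.3579, running product = 0.0305
(1 - 0.9102) = 0.0898, running product = 0.0027
Product of (1-R_i) = 0.0027
R_sys = 1 - 0.0027 = 0.9973

0.9973


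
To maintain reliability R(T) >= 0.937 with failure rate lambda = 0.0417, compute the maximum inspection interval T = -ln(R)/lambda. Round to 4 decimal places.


R_target = 0.937
lambda = 0.0417
-ln(0.937) = 0.0651
T = 0.0651 / 0.0417
T = 1.5605

1.5605


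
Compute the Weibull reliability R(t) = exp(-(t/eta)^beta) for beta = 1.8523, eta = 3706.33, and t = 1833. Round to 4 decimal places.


beta = 1.8523, eta = 3706.33, t = 1833
t/eta = 1833 / 3706.33 = 0.4946
(t/eta)^beta = 0.4946^1.8523 = 0.2714
R(t) = exp(-0.2714)
R(t) = 0.7623

0.7623


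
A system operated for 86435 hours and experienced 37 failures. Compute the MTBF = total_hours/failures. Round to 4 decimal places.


total_hours = 86435
failures = 37
MTBF = 86435 / 37
MTBF = 2336.0811

2336.0811


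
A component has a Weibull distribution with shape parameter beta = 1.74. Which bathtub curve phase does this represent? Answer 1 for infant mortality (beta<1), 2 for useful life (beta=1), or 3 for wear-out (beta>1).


beta = 1.74
Compare beta to 1:
beta < 1 => infant mortality (phase 1)
beta = 1 => useful life (phase 2)
beta > 1 => wear-out (phase 3)
Since beta = 1.74, this is wear-out (increasing failure rate)
Phase = 3

3


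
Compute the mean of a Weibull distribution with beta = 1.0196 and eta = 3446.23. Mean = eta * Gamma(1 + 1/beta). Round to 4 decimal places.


beta = 1.0196, eta = 3446.23
1/beta = 0.9808
1 + 1/beta = 1.9808
Gamma(1.9808) = 0.992
Mean = 3446.23 * 0.992
Mean = 3418.744

3418.744


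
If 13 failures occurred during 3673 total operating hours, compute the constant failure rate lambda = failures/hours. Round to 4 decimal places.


failures = 13
total_hours = 3673
lambda = 13 / 3673
lambda = 0.0035

0.0035


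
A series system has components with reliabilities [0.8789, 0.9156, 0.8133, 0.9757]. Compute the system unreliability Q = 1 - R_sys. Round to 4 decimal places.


Components: [0.8789, 0.9156, 0.8133, 0.9757]
After component 1: product = 0.8789
After component 2: product = 0.8047
After component 3: product = 0.6545
After component 4: product = 0.6386
R_sys = 0.6386
Q = 1 - 0.6386 = 0.3614

0.3614
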